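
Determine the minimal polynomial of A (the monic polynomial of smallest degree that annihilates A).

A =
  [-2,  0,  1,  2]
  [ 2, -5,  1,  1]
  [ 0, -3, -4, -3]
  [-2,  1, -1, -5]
x^3 + 12*x^2 + 48*x + 64

The characteristic polynomial is χ_A(x) = (x + 4)^4, so the eigenvalues are known. The minimal polynomial is
  m_A(x) = Π_λ (x − λ)^{k_λ}
where k_λ is the size of the *largest* Jordan block for λ (equivalently, the smallest k with (A − λI)^k v = 0 for every generalised eigenvector v of λ).

  λ = -4: largest Jordan block has size 3, contributing (x + 4)^3

So m_A(x) = (x + 4)^3 = x^3 + 12*x^2 + 48*x + 64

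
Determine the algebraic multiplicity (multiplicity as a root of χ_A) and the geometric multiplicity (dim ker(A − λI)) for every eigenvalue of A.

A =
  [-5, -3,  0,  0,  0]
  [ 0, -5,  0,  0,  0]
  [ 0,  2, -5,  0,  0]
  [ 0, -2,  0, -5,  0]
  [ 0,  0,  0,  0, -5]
λ = -5: alg = 5, geom = 4

Step 1 — factor the characteristic polynomial to read off the algebraic multiplicities:
  χ_A(x) = (x + 5)^5

Step 2 — compute geometric multiplicities via the rank-nullity identity g(λ) = n − rank(A − λI):
  rank(A − (-5)·I) = 1, so dim ker(A − (-5)·I) = n − 1 = 4

Summary:
  λ = -5: algebraic multiplicity = 5, geometric multiplicity = 4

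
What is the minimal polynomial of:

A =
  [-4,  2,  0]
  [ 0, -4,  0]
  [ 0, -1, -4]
x^2 + 8*x + 16

The characteristic polynomial is χ_A(x) = (x + 4)^3, so the eigenvalues are known. The minimal polynomial is
  m_A(x) = Π_λ (x − λ)^{k_λ}
where k_λ is the size of the *largest* Jordan block for λ (equivalently, the smallest k with (A − λI)^k v = 0 for every generalised eigenvector v of λ).

  λ = -4: largest Jordan block has size 2, contributing (x + 4)^2

So m_A(x) = (x + 4)^2 = x^2 + 8*x + 16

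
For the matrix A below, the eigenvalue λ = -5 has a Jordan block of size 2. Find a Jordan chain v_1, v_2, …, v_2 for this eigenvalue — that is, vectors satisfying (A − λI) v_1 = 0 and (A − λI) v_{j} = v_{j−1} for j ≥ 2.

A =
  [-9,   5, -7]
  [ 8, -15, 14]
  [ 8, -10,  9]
A Jordan chain for λ = -5 of length 2:
v_1 = (-4, 8, 8)ᵀ
v_2 = (1, 0, 0)ᵀ

Let N = A − (-5)·I. We want v_2 with N^2 v_2 = 0 but N^1 v_2 ≠ 0; then v_{j-1} := N · v_j for j = 2, …, 2.

Pick v_2 = (1, 0, 0)ᵀ.
Then v_1 = N · v_2 = (-4, 8, 8)ᵀ.

Sanity check: (A − (-5)·I) v_1 = (0, 0, 0)ᵀ = 0. ✓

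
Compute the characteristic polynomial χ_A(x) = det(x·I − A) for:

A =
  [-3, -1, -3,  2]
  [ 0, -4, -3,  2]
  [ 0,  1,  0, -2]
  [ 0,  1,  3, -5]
x^4 + 12*x^3 + 54*x^2 + 108*x + 81

Expanding det(x·I − A) (e.g. by cofactor expansion or by noting that A is similar to its Jordan form J, which has the same characteristic polynomial as A) gives
  χ_A(x) = x^4 + 12*x^3 + 54*x^2 + 108*x + 81
which factors as (x + 3)^4. The eigenvalues (with algebraic multiplicities) are λ = -3 with multiplicity 4.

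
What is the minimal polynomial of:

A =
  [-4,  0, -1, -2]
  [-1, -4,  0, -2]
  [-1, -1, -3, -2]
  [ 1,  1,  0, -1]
x^3 + 9*x^2 + 27*x + 27

The characteristic polynomial is χ_A(x) = (x + 3)^4, so the eigenvalues are known. The minimal polynomial is
  m_A(x) = Π_λ (x − λ)^{k_λ}
where k_λ is the size of the *largest* Jordan block for λ (equivalently, the smallest k with (A − λI)^k v = 0 for every generalised eigenvector v of λ).

  λ = -3: largest Jordan block has size 3, contributing (x + 3)^3

So m_A(x) = (x + 3)^3 = x^3 + 9*x^2 + 27*x + 27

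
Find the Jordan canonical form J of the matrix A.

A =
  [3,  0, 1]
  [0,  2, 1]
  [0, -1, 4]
J_3(3)

The characteristic polynomial is
  det(x·I − A) = x^3 - 9*x^2 + 27*x - 27 = (x - 3)^3

Eigenvalues and multiplicities (the geometric multiplicity of λ is n − rank(A − λI), which equals the number of Jordan blocks for λ):
  λ = 3: algebraic multiplicity = 3, geometric multiplicity = 1

Determining the block sizes for each eigenvalue:
  λ = 3: one block (gm = 1), so the single block has size am = 3 → block sizes [3]

Assembling the blocks gives a Jordan form
J =
  [3, 1, 0]
  [0, 3, 1]
  [0, 0, 3]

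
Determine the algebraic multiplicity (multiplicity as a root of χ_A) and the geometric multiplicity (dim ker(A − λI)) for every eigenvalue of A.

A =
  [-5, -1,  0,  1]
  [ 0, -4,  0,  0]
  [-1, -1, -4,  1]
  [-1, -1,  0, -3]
λ = -4: alg = 4, geom = 3

Step 1 — factor the characteristic polynomial to read off the algebraic multiplicities:
  χ_A(x) = (x + 4)^4

Step 2 — compute geometric multiplicities via the rank-nullity identity g(λ) = n − rank(A − λI):
  rank(A − (-4)·I) = 1, so dim ker(A − (-4)·I) = n − 1 = 3

Summary:
  λ = -4: algebraic multiplicity = 4, geometric multiplicity = 3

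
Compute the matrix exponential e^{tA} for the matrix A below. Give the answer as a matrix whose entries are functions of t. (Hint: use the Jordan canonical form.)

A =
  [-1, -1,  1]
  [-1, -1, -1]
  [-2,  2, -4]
e^{tA} =
  [t*exp(-2*t) + exp(-2*t), -t*exp(-2*t), t*exp(-2*t)]
  [-t*exp(-2*t), t*exp(-2*t) + exp(-2*t), -t*exp(-2*t)]
  [-2*t*exp(-2*t), 2*t*exp(-2*t), -2*t*exp(-2*t) + exp(-2*t)]

Strategy: write A = P · J · P⁻¹ where J is a Jordan canonical form, so e^{tA} = P · e^{tJ} · P⁻¹, and e^{tJ} can be computed block-by-block.

A has Jordan form
J =
  [-2,  1,  0]
  [ 0, -2,  0]
  [ 0,  0, -2]
(up to reordering of blocks).

Per-block formulas:
  For a 2×2 Jordan block J_2(-2): exp(t · J_2(-2)) = e^(-2t)·(I + t·N), where N is the 2×2 nilpotent shift.
  For a 1×1 block at λ = -2: exp(t · [-2]) = [e^(-2t)].

After assembling e^{tJ} and conjugating by P, we get:

e^{tA} =
  [t*exp(-2*t) + exp(-2*t), -t*exp(-2*t), t*exp(-2*t)]
  [-t*exp(-2*t), t*exp(-2*t) + exp(-2*t), -t*exp(-2*t)]
  [-2*t*exp(-2*t), 2*t*exp(-2*t), -2*t*exp(-2*t) + exp(-2*t)]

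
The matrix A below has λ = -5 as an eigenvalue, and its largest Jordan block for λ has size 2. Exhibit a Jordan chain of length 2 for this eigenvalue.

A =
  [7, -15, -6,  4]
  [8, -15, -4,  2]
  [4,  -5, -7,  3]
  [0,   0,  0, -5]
A Jordan chain for λ = -5 of length 2:
v_1 = (12, 8, 4, 0)ᵀ
v_2 = (1, 0, 0, 0)ᵀ

Let N = A − (-5)·I. We want v_2 with N^2 v_2 = 0 but N^1 v_2 ≠ 0; then v_{j-1} := N · v_j for j = 2, …, 2.

Pick v_2 = (1, 0, 0, 0)ᵀ.
Then v_1 = N · v_2 = (12, 8, 4, 0)ᵀ.

Sanity check: (A − (-5)·I) v_1 = (0, 0, 0, 0)ᵀ = 0. ✓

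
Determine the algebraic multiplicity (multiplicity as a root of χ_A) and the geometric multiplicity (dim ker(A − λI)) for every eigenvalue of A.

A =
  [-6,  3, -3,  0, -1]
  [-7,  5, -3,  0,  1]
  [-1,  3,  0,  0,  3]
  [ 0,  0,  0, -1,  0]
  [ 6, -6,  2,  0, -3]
λ = -1: alg = 5, geom = 3

Step 1 — factor the characteristic polynomial to read off the algebraic multiplicities:
  χ_A(x) = (x + 1)^5

Step 2 — compute geometric multiplicities via the rank-nullity identity g(λ) = n − rank(A − λI):
  rank(A − (-1)·I) = 2, so dim ker(A − (-1)·I) = n − 2 = 3

Summary:
  λ = -1: algebraic multiplicity = 5, geometric multiplicity = 3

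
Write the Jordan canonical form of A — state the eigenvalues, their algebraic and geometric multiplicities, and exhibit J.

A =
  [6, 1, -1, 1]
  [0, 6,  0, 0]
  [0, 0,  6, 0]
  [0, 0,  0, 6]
J_2(6) ⊕ J_1(6) ⊕ J_1(6)

The characteristic polynomial is
  det(x·I − A) = x^4 - 24*x^3 + 216*x^2 - 864*x + 1296 = (x - 6)^4

Eigenvalues and multiplicities (the geometric multiplicity of λ is n − rank(A − λI), which equals the number of Jordan blocks for λ):
  λ = 6: algebraic multiplicity = 4, geometric multiplicity = 3

Determining the block sizes for each eigenvalue:
  λ = 6: 3 blocks summing to 4 forces exactly one block of size 2 and the rest size 1 → block sizes [2, 1, 1]

Assembling the blocks gives a Jordan form
J =
  [6, 1, 0, 0]
  [0, 6, 0, 0]
  [0, 0, 6, 0]
  [0, 0, 0, 6]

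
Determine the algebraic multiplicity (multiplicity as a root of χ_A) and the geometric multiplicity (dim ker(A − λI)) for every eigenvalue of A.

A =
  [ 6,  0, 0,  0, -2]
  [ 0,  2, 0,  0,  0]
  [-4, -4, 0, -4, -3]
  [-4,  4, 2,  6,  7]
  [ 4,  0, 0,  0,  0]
λ = 2: alg = 3, geom = 3; λ = 4: alg = 2, geom = 1

Step 1 — factor the characteristic polynomial to read off the algebraic multiplicities:
  χ_A(x) = (x - 4)^2*(x - 2)^3

Step 2 — compute geometric multiplicities via the rank-nullity identity g(λ) = n − rank(A − λI):
  rank(A − (2)·I) = 2, so dim ker(A − (2)·I) = n − 2 = 3
  rank(A − (4)·I) = 4, so dim ker(A − (4)·I) = n − 4 = 1

Summary:
  λ = 2: algebraic multiplicity = 3, geometric multiplicity = 3
  λ = 4: algebraic multiplicity = 2, geometric multiplicity = 1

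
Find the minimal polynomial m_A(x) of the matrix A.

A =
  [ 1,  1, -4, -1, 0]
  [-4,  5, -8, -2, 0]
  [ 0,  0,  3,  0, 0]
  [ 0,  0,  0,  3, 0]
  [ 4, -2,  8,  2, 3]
x^2 - 6*x + 9

The characteristic polynomial is χ_A(x) = (x - 3)^5, so the eigenvalues are known. The minimal polynomial is
  m_A(x) = Π_λ (x − λ)^{k_λ}
where k_λ is the size of the *largest* Jordan block for λ (equivalently, the smallest k with (A − λI)^k v = 0 for every generalised eigenvector v of λ).

  λ = 3: largest Jordan block has size 2, contributing (x − 3)^2

So m_A(x) = (x - 3)^2 = x^2 - 6*x + 9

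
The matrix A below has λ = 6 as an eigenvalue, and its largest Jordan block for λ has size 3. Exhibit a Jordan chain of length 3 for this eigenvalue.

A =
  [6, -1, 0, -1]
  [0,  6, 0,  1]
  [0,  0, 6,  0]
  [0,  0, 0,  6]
A Jordan chain for λ = 6 of length 3:
v_1 = (-1, 0, 0, 0)ᵀ
v_2 = (-1, 1, 0, 0)ᵀ
v_3 = (0, 0, 0, 1)ᵀ

Let N = A − (6)·I. We want v_3 with N^3 v_3 = 0 but N^2 v_3 ≠ 0; then v_{j-1} := N · v_j for j = 3, …, 2.

Pick v_3 = (0, 0, 0, 1)ᵀ.
Then v_2 = N · v_3 = (-1, 1, 0, 0)ᵀ.
Then v_1 = N · v_2 = (-1, 0, 0, 0)ᵀ.

Sanity check: (A − (6)·I) v_1 = (0, 0, 0, 0)ᵀ = 0. ✓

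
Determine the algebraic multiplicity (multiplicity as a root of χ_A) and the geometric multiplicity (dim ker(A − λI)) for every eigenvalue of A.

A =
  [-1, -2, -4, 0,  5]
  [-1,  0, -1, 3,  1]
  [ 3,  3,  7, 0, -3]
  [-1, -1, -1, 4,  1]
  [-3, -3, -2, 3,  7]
λ = 1: alg = 1, geom = 1; λ = 4: alg = 4, geom = 2

Step 1 — factor the characteristic polynomial to read off the algebraic multiplicities:
  χ_A(x) = (x - 4)^4*(x - 1)

Step 2 — compute geometric multiplicities via the rank-nullity identity g(λ) = n − rank(A − λI):
  rank(A − (1)·I) = 4, so dim ker(A − (1)·I) = n − 4 = 1
  rank(A − (4)·I) = 3, so dim ker(A − (4)·I) = n − 3 = 2

Summary:
  λ = 1: algebraic multiplicity = 1, geometric multiplicity = 1
  λ = 4: algebraic multiplicity = 4, geometric multiplicity = 2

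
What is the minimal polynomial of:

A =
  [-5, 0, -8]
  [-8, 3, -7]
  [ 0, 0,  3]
x^3 - x^2 - 21*x + 45

The characteristic polynomial is χ_A(x) = (x - 3)^2*(x + 5), so the eigenvalues are known. The minimal polynomial is
  m_A(x) = Π_λ (x − λ)^{k_λ}
where k_λ is the size of the *largest* Jordan block for λ (equivalently, the smallest k with (A − λI)^k v = 0 for every generalised eigenvector v of λ).

  λ = -5: largest Jordan block has size 1, contributing (x + 5)
  λ = 3: largest Jordan block has size 2, contributing (x − 3)^2

So m_A(x) = (x - 3)^2*(x + 5) = x^3 - x^2 - 21*x + 45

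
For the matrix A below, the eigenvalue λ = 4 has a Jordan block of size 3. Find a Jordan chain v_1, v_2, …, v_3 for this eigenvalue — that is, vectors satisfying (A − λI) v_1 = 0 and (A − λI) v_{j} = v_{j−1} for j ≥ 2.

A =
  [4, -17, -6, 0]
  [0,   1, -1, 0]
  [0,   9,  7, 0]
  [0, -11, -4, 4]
A Jordan chain for λ = 4 of length 3:
v_1 = (-3, 0, 0, -3)ᵀ
v_2 = (-17, -3, 9, -11)ᵀ
v_3 = (0, 1, 0, 0)ᵀ

Let N = A − (4)·I. We want v_3 with N^3 v_3 = 0 but N^2 v_3 ≠ 0; then v_{j-1} := N · v_j for j = 3, …, 2.

Pick v_3 = (0, 1, 0, 0)ᵀ.
Then v_2 = N · v_3 = (-17, -3, 9, -11)ᵀ.
Then v_1 = N · v_2 = (-3, 0, 0, -3)ᵀ.

Sanity check: (A − (4)·I) v_1 = (0, 0, 0, 0)ᵀ = 0. ✓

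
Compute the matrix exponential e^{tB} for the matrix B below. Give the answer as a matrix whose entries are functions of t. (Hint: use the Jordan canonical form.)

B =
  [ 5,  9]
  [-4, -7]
e^{tB} =
  [6*t*exp(-t) + exp(-t), 9*t*exp(-t)]
  [-4*t*exp(-t), -6*t*exp(-t) + exp(-t)]

Strategy: write B = P · J · P⁻¹ where J is a Jordan canonical form, so e^{tB} = P · e^{tJ} · P⁻¹, and e^{tJ} can be computed block-by-block.

B has Jordan form
J =
  [-1,  1]
  [ 0, -1]
(up to reordering of blocks).

Per-block formulas:
  For a 2×2 Jordan block J_2(-1): exp(t · J_2(-1)) = e^(-1t)·(I + t·N), where N is the 2×2 nilpotent shift.

After assembling e^{tJ} and conjugating by P, we get:

e^{tB} =
  [6*t*exp(-t) + exp(-t), 9*t*exp(-t)]
  [-4*t*exp(-t), -6*t*exp(-t) + exp(-t)]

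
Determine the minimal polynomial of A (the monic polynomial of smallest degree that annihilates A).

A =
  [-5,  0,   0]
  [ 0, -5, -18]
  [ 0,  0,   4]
x^2 + x - 20

The characteristic polynomial is χ_A(x) = (x - 4)*(x + 5)^2, so the eigenvalues are known. The minimal polynomial is
  m_A(x) = Π_λ (x − λ)^{k_λ}
where k_λ is the size of the *largest* Jordan block for λ (equivalently, the smallest k with (A − λI)^k v = 0 for every generalised eigenvector v of λ).

  λ = -5: largest Jordan block has size 1, contributing (x + 5)
  λ = 4: largest Jordan block has size 1, contributing (x − 4)

So m_A(x) = (x - 4)*(x + 5) = x^2 + x - 20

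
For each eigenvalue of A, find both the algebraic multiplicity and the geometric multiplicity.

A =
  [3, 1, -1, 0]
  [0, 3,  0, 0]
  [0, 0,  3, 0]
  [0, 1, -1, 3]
λ = 3: alg = 4, geom = 3

Step 1 — factor the characteristic polynomial to read off the algebraic multiplicities:
  χ_A(x) = (x - 3)^4

Step 2 — compute geometric multiplicities via the rank-nullity identity g(λ) = n − rank(A − λI):
  rank(A − (3)·I) = 1, so dim ker(A − (3)·I) = n − 1 = 3

Summary:
  λ = 3: algebraic multiplicity = 4, geometric multiplicity = 3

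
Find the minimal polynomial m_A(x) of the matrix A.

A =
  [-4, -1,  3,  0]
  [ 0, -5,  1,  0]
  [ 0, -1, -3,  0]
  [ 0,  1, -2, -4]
x^3 + 12*x^2 + 48*x + 64

The characteristic polynomial is χ_A(x) = (x + 4)^4, so the eigenvalues are known. The minimal polynomial is
  m_A(x) = Π_λ (x − λ)^{k_λ}
where k_λ is the size of the *largest* Jordan block for λ (equivalently, the smallest k with (A − λI)^k v = 0 for every generalised eigenvector v of λ).

  λ = -4: largest Jordan block has size 3, contributing (x + 4)^3

So m_A(x) = (x + 4)^3 = x^3 + 12*x^2 + 48*x + 64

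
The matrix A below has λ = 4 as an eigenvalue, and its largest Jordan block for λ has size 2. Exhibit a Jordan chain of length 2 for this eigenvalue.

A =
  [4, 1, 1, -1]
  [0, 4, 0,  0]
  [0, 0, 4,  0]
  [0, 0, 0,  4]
A Jordan chain for λ = 4 of length 2:
v_1 = (1, 0, 0, 0)ᵀ
v_2 = (0, 1, 0, 0)ᵀ

Let N = A − (4)·I. We want v_2 with N^2 v_2 = 0 but N^1 v_2 ≠ 0; then v_{j-1} := N · v_j for j = 2, …, 2.

Pick v_2 = (0, 1, 0, 0)ᵀ.
Then v_1 = N · v_2 = (1, 0, 0, 0)ᵀ.

Sanity check: (A − (4)·I) v_1 = (0, 0, 0, 0)ᵀ = 0. ✓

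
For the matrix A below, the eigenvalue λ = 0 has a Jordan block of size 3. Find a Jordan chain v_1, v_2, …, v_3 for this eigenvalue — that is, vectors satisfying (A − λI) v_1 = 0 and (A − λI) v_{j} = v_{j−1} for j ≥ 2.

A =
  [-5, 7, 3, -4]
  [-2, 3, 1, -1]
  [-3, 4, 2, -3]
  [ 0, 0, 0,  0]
A Jordan chain for λ = 0 of length 3:
v_1 = (2, 1, 1, 0)ᵀ
v_2 = (-5, -2, -3, 0)ᵀ
v_3 = (1, 0, 0, 0)ᵀ

Let N = A − (0)·I. We want v_3 with N^3 v_3 = 0 but N^2 v_3 ≠ 0; then v_{j-1} := N · v_j for j = 3, …, 2.

Pick v_3 = (1, 0, 0, 0)ᵀ.
Then v_2 = N · v_3 = (-5, -2, -3, 0)ᵀ.
Then v_1 = N · v_2 = (2, 1, 1, 0)ᵀ.

Sanity check: (A − (0)·I) v_1 = (0, 0, 0, 0)ᵀ = 0. ✓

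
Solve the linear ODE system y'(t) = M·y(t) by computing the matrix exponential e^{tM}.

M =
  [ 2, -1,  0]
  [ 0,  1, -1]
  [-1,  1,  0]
e^{tM} =
  [t^2*exp(t)/2 + t*exp(t) + exp(t), -t^2*exp(t)/2 - t*exp(t), t^2*exp(t)/2]
  [t^2*exp(t)/2, -t^2*exp(t)/2 + exp(t), t^2*exp(t)/2 - t*exp(t)]
  [-t*exp(t), t*exp(t), -t*exp(t) + exp(t)]

Strategy: write M = P · J · P⁻¹ where J is a Jordan canonical form, so e^{tM} = P · e^{tJ} · P⁻¹, and e^{tJ} can be computed block-by-block.

M has Jordan form
J =
  [1, 1, 0]
  [0, 1, 1]
  [0, 0, 1]
(up to reordering of blocks).

Per-block formulas:
  For a 3×3 Jordan block J_3(1): exp(t · J_3(1)) = e^(1t)·(I + t·N + (t^2/2)·N^2), where N is the 3×3 nilpotent shift.

After assembling e^{tJ} and conjugating by P, we get:

e^{tM} =
  [t^2*exp(t)/2 + t*exp(t) + exp(t), -t^2*exp(t)/2 - t*exp(t), t^2*exp(t)/2]
  [t^2*exp(t)/2, -t^2*exp(t)/2 + exp(t), t^2*exp(t)/2 - t*exp(t)]
  [-t*exp(t), t*exp(t), -t*exp(t) + exp(t)]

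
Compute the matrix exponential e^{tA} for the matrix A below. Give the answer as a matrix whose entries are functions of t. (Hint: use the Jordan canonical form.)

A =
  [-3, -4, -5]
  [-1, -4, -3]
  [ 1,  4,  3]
e^{tA} =
  [-t*exp(-2*t) + exp(-2*t), -2 + 2*exp(-2*t), -t*exp(-2*t) - 2 + 2*exp(-2*t)]
  [-t*exp(-2*t), -1 + 2*exp(-2*t), -t*exp(-2*t) - 1 + exp(-2*t)]
  [t*exp(-2*t), 2 - 2*exp(-2*t), t*exp(-2*t) + 2 - exp(-2*t)]

Strategy: write A = P · J · P⁻¹ where J is a Jordan canonical form, so e^{tA} = P · e^{tJ} · P⁻¹, and e^{tJ} can be computed block-by-block.

A has Jordan form
J =
  [-2,  1, 0]
  [ 0, -2, 0]
  [ 0,  0, 0]
(up to reordering of blocks).

Per-block formulas:
  For a 1×1 block at λ = 0: exp(t · [0]) = [e^(0t)].
  For a 2×2 Jordan block J_2(-2): exp(t · J_2(-2)) = e^(-2t)·(I + t·N), where N is the 2×2 nilpotent shift.

After assembling e^{tJ} and conjugating by P, we get:

e^{tA} =
  [-t*exp(-2*t) + exp(-2*t), -2 + 2*exp(-2*t), -t*exp(-2*t) - 2 + 2*exp(-2*t)]
  [-t*exp(-2*t), -1 + 2*exp(-2*t), -t*exp(-2*t) - 1 + exp(-2*t)]
  [t*exp(-2*t), 2 - 2*exp(-2*t), t*exp(-2*t) + 2 - exp(-2*t)]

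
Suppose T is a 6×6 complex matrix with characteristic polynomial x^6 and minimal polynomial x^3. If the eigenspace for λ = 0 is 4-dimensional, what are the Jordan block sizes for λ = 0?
Block sizes for λ = 0: [3, 1, 1, 1]

Step 1 — from the characteristic polynomial, algebraic multiplicity of λ = 0 is 6. From dim ker(T − (0)·I) = 4, there are exactly 4 Jordan blocks for λ = 0.
Step 2 — from the minimal polynomial, the factor (x − 0)^3 tells us the largest block for λ = 0 has size 3.
Step 3 — with total size 6, 4 blocks, and largest block 3, the block sizes (in nonincreasing order) are [3, 1, 1, 1].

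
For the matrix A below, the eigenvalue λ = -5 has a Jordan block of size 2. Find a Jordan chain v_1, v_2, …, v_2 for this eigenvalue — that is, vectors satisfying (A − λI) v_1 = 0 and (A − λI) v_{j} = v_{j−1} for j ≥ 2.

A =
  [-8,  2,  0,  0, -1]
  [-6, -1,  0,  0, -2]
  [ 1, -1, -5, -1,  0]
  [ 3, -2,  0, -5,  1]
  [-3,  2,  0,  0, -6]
A Jordan chain for λ = -5 of length 2:
v_1 = (-3, -6, 1, 3, -3)ᵀ
v_2 = (1, 0, 0, 0, 0)ᵀ

Let N = A − (-5)·I. We want v_2 with N^2 v_2 = 0 but N^1 v_2 ≠ 0; then v_{j-1} := N · v_j for j = 2, …, 2.

Pick v_2 = (1, 0, 0, 0, 0)ᵀ.
Then v_1 = N · v_2 = (-3, -6, 1, 3, -3)ᵀ.

Sanity check: (A − (-5)·I) v_1 = (0, 0, 0, 0, 0)ᵀ = 0. ✓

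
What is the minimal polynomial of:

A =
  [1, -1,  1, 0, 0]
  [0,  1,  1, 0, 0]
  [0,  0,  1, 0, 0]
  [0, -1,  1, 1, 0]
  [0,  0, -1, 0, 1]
x^3 - 3*x^2 + 3*x - 1

The characteristic polynomial is χ_A(x) = (x - 1)^5, so the eigenvalues are known. The minimal polynomial is
  m_A(x) = Π_λ (x − λ)^{k_λ}
where k_λ is the size of the *largest* Jordan block for λ (equivalently, the smallest k with (A − λI)^k v = 0 for every generalised eigenvector v of λ).

  λ = 1: largest Jordan block has size 3, contributing (x − 1)^3

So m_A(x) = (x - 1)^3 = x^3 - 3*x^2 + 3*x - 1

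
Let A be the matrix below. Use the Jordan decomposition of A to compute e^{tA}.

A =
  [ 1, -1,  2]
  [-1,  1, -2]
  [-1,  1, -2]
e^{tA} =
  [t + 1, -t, 2*t]
  [-t, t + 1, -2*t]
  [-t, t, 1 - 2*t]

Strategy: write A = P · J · P⁻¹ where J is a Jordan canonical form, so e^{tA} = P · e^{tJ} · P⁻¹, and e^{tJ} can be computed block-by-block.

A has Jordan form
J =
  [0, 1, 0]
  [0, 0, 0]
  [0, 0, 0]
(up to reordering of blocks).

Per-block formulas:
  For a 2×2 Jordan block J_2(0): exp(t · J_2(0)) = e^(0t)·(I + t·N), where N is the 2×2 nilpotent shift.
  For a 1×1 block at λ = 0: exp(t · [0]) = [e^(0t)].

After assembling e^{tJ} and conjugating by P, we get:

e^{tA} =
  [t + 1, -t, 2*t]
  [-t, t + 1, -2*t]
  [-t, t, 1 - 2*t]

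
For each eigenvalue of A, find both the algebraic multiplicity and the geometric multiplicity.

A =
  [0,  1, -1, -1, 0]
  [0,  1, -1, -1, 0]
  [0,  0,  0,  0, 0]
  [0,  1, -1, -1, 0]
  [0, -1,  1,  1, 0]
λ = 0: alg = 5, geom = 4

Step 1 — factor the characteristic polynomial to read off the algebraic multiplicities:
  χ_A(x) = x^5

Step 2 — compute geometric multiplicities via the rank-nullity identity g(λ) = n − rank(A − λI):
  rank(A − (0)·I) = 1, so dim ker(A − (0)·I) = n − 1 = 4

Summary:
  λ = 0: algebraic multiplicity = 5, geometric multiplicity = 4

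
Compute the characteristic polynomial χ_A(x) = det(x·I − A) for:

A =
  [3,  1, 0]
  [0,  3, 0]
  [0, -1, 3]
x^3 - 9*x^2 + 27*x - 27

Expanding det(x·I − A) (e.g. by cofactor expansion or by noting that A is similar to its Jordan form J, which has the same characteristic polynomial as A) gives
  χ_A(x) = x^3 - 9*x^2 + 27*x - 27
which factors as (x - 3)^3. The eigenvalues (with algebraic multiplicities) are λ = 3 with multiplicity 3.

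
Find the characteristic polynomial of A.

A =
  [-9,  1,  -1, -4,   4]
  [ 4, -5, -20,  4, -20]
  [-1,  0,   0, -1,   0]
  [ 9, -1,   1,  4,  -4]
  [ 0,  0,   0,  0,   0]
x^5 + 10*x^4 + 25*x^3

Expanding det(x·I − A) (e.g. by cofactor expansion or by noting that A is similar to its Jordan form J, which has the same characteristic polynomial as A) gives
  χ_A(x) = x^5 + 10*x^4 + 25*x^3
which factors as x^3*(x + 5)^2. The eigenvalues (with algebraic multiplicities) are λ = -5 with multiplicity 2, λ = 0 with multiplicity 3.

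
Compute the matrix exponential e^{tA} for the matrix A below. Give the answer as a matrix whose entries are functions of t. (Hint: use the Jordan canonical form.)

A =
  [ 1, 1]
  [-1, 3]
e^{tA} =
  [-t*exp(2*t) + exp(2*t), t*exp(2*t)]
  [-t*exp(2*t), t*exp(2*t) + exp(2*t)]

Strategy: write A = P · J · P⁻¹ where J is a Jordan canonical form, so e^{tA} = P · e^{tJ} · P⁻¹, and e^{tJ} can be computed block-by-block.

A has Jordan form
J =
  [2, 1]
  [0, 2]
(up to reordering of blocks).

Per-block formulas:
  For a 2×2 Jordan block J_2(2): exp(t · J_2(2)) = e^(2t)·(I + t·N), where N is the 2×2 nilpotent shift.

After assembling e^{tJ} and conjugating by P, we get:

e^{tA} =
  [-t*exp(2*t) + exp(2*t), t*exp(2*t)]
  [-t*exp(2*t), t*exp(2*t) + exp(2*t)]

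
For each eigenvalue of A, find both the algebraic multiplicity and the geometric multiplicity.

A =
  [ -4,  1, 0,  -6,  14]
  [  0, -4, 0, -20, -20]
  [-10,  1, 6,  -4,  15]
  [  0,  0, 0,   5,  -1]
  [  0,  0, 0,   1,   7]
λ = -4: alg = 2, geom = 1; λ = 6: alg = 3, geom = 1

Step 1 — factor the characteristic polynomial to read off the algebraic multiplicities:
  χ_A(x) = (x - 6)^3*(x + 4)^2

Step 2 — compute geometric multiplicities via the rank-nullity identity g(λ) = n − rank(A − λI):
  rank(A − (-4)·I) = 4, so dim ker(A − (-4)·I) = n − 4 = 1
  rank(A − (6)·I) = 4, so dim ker(A − (6)·I) = n − 4 = 1

Summary:
  λ = -4: algebraic multiplicity = 2, geometric multiplicity = 1
  λ = 6: algebraic multiplicity = 3, geometric multiplicity = 1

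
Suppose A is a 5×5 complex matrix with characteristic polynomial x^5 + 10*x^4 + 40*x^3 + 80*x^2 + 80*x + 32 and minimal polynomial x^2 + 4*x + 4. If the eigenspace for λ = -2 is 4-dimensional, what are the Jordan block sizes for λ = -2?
Block sizes for λ = -2: [2, 1, 1, 1]

Step 1 — from the characteristic polynomial, algebraic multiplicity of λ = -2 is 5. From dim ker(A − (-2)·I) = 4, there are exactly 4 Jordan blocks for λ = -2.
Step 2 — from the minimal polynomial, the factor (x + 2)^2 tells us the largest block for λ = -2 has size 2.
Step 3 — with total size 5, 4 blocks, and largest block 2, the block sizes (in nonincreasing order) are [2, 1, 1, 1].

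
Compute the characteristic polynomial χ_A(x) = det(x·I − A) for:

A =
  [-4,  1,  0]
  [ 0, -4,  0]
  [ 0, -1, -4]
x^3 + 12*x^2 + 48*x + 64

Expanding det(x·I − A) (e.g. by cofactor expansion or by noting that A is similar to its Jordan form J, which has the same characteristic polynomial as A) gives
  χ_A(x) = x^3 + 12*x^2 + 48*x + 64
which factors as (x + 4)^3. The eigenvalues (with algebraic multiplicities) are λ = -4 with multiplicity 3.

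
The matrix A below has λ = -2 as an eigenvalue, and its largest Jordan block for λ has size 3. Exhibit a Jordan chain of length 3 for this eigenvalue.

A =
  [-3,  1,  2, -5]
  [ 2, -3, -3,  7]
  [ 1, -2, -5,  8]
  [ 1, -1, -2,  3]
A Jordan chain for λ = -2 of length 3:
v_1 = (-1, 2, 1, 1)ᵀ
v_2 = (1, -1, -2, -1)ᵀ
v_3 = (0, 1, 0, 0)ᵀ

Let N = A − (-2)·I. We want v_3 with N^3 v_3 = 0 but N^2 v_3 ≠ 0; then v_{j-1} := N · v_j for j = 3, …, 2.

Pick v_3 = (0, 1, 0, 0)ᵀ.
Then v_2 = N · v_3 = (1, -1, -2, -1)ᵀ.
Then v_1 = N · v_2 = (-1, 2, 1, 1)ᵀ.

Sanity check: (A − (-2)·I) v_1 = (0, 0, 0, 0)ᵀ = 0. ✓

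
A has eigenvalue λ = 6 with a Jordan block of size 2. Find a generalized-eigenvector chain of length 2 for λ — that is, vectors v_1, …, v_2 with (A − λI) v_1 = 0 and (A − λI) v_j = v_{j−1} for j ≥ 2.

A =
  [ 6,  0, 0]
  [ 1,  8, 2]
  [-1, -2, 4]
A Jordan chain for λ = 6 of length 2:
v_1 = (0, 1, -1)ᵀ
v_2 = (1, 0, 0)ᵀ

Let N = A − (6)·I. We want v_2 with N^2 v_2 = 0 but N^1 v_2 ≠ 0; then v_{j-1} := N · v_j for j = 2, …, 2.

Pick v_2 = (1, 0, 0)ᵀ.
Then v_1 = N · v_2 = (0, 1, -1)ᵀ.

Sanity check: (A − (6)·I) v_1 = (0, 0, 0)ᵀ = 0. ✓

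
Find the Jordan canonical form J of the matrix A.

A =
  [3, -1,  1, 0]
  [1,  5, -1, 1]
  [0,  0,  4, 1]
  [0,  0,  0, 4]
J_2(4) ⊕ J_2(4)

The characteristic polynomial is
  det(x·I − A) = x^4 - 16*x^3 + 96*x^2 - 256*x + 256 = (x - 4)^4

Eigenvalues and multiplicities (the geometric multiplicity of λ is n − rank(A − λI), which equals the number of Jordan blocks for λ):
  λ = 4: algebraic multiplicity = 4, geometric multiplicity = 2

Determining the block sizes for each eigenvalue:
  λ = 4: with am = 4 and gm = 2, the partition is not yet determined (e.g. several partitions of 4 into 2 parts exist). Let N = A − (4)·I. Computing rank(N^1) = 2, rank(N^2) = 0; the number of blocks of size ≥ j is rank(N^{j−1}) − rank(N^j), giving [2, 2]. So we have 2 block(s) of size 2 → block sizes [2, 2]

Assembling the blocks gives a Jordan form
J =
  [4, 1, 0, 0]
  [0, 4, 0, 0]
  [0, 0, 4, 1]
  [0, 0, 0, 4]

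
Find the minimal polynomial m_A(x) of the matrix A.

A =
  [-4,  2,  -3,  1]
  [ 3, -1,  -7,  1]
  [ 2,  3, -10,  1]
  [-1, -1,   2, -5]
x^2 + 10*x + 25

The characteristic polynomial is χ_A(x) = (x + 5)^4, so the eigenvalues are known. The minimal polynomial is
  m_A(x) = Π_λ (x − λ)^{k_λ}
where k_λ is the size of the *largest* Jordan block for λ (equivalently, the smallest k with (A − λI)^k v = 0 for every generalised eigenvector v of λ).

  λ = -5: largest Jordan block has size 2, contributing (x + 5)^2

So m_A(x) = (x + 5)^2 = x^2 + 10*x + 25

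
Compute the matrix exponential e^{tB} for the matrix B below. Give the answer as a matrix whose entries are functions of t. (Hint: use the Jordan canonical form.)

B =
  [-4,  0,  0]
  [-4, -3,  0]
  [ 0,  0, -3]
e^{tB} =
  [exp(-4*t), 0, 0]
  [-4*exp(-3*t) + 4*exp(-4*t), exp(-3*t), 0]
  [0, 0, exp(-3*t)]

Strategy: write B = P · J · P⁻¹ where J is a Jordan canonical form, so e^{tB} = P · e^{tJ} · P⁻¹, and e^{tJ} can be computed block-by-block.

B has Jordan form
J =
  [-4,  0,  0]
  [ 0, -3,  0]
  [ 0,  0, -3]
(up to reordering of blocks).

Per-block formulas:
  For a 1×1 block at λ = -3: exp(t · [-3]) = [e^(-3t)].
  For a 1×1 block at λ = -4: exp(t · [-4]) = [e^(-4t)].

After assembling e^{tJ} and conjugating by P, we get:

e^{tB} =
  [exp(-4*t), 0, 0]
  [-4*exp(-3*t) + 4*exp(-4*t), exp(-3*t), 0]
  [0, 0, exp(-3*t)]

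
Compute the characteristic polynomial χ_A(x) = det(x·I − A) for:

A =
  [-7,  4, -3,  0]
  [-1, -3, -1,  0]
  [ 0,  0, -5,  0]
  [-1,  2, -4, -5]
x^4 + 20*x^3 + 150*x^2 + 500*x + 625

Expanding det(x·I − A) (e.g. by cofactor expansion or by noting that A is similar to its Jordan form J, which has the same characteristic polynomial as A) gives
  χ_A(x) = x^4 + 20*x^3 + 150*x^2 + 500*x + 625
which factors as (x + 5)^4. The eigenvalues (with algebraic multiplicities) are λ = -5 with multiplicity 4.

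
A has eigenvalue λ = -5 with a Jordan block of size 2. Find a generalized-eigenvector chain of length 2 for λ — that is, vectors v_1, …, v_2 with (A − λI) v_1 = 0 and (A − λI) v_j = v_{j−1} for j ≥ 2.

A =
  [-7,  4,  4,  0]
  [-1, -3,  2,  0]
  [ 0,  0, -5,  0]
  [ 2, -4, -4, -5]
A Jordan chain for λ = -5 of length 2:
v_1 = (-2, -1, 0, 2)ᵀ
v_2 = (1, 0, 0, 0)ᵀ

Let N = A − (-5)·I. We want v_2 with N^2 v_2 = 0 but N^1 v_2 ≠ 0; then v_{j-1} := N · v_j for j = 2, …, 2.

Pick v_2 = (1, 0, 0, 0)ᵀ.
Then v_1 = N · v_2 = (-2, -1, 0, 2)ᵀ.

Sanity check: (A − (-5)·I) v_1 = (0, 0, 0, 0)ᵀ = 0. ✓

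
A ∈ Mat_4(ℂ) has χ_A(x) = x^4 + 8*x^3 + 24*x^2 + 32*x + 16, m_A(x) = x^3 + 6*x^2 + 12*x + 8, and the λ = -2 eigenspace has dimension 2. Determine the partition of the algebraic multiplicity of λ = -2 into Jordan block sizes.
Block sizes for λ = -2: [3, 1]

Step 1 — from the characteristic polynomial, algebraic multiplicity of λ = -2 is 4. From dim ker(A − (-2)·I) = 2, there are exactly 2 Jordan blocks for λ = -2.
Step 2 — from the minimal polynomial, the factor (x + 2)^3 tells us the largest block for λ = -2 has size 3.
Step 3 — with total size 4, 2 blocks, and largest block 3, the block sizes (in nonincreasing order) are [3, 1].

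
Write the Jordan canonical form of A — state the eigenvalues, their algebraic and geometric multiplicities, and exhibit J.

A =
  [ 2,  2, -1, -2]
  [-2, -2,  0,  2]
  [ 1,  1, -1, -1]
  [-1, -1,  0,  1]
J_3(0) ⊕ J_1(0)

The characteristic polynomial is
  det(x·I − A) = x^4

Eigenvalues and multiplicities (the geometric multiplicity of λ is n − rank(A − λI), which equals the number of Jordan blocks for λ):
  λ = 0: algebraic multiplicity = 4, geometric multiplicity = 2

Determining the block sizes for each eigenvalue:
  λ = 0: with am = 4 and gm = 2, the partition is not yet determined (e.g. several partitions of 4 into 2 parts exist). Let N = A − (0)·I. Computing rank(N^1) = 2, rank(N^2) = 1, rank(N^3) = 0; the number of blocks of size ≥ j is rank(N^{j−1}) − rank(N^j), giving [2, 1, 1]. So we have 1 block(s) of size 3, 1 block(s) of size 1 → block sizes [3, 1]

Assembling the blocks gives a Jordan form
J =
  [0, 1, 0, 0]
  [0, 0, 1, 0]
  [0, 0, 0, 0]
  [0, 0, 0, 0]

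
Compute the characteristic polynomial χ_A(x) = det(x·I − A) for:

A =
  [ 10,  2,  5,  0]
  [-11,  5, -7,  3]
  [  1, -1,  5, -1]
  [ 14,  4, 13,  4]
x^4 - 24*x^3 + 216*x^2 - 864*x + 1296

Expanding det(x·I − A) (e.g. by cofactor expansion or by noting that A is similar to its Jordan form J, which has the same characteristic polynomial as A) gives
  χ_A(x) = x^4 - 24*x^3 + 216*x^2 - 864*x + 1296
which factors as (x - 6)^4. The eigenvalues (with algebraic multiplicities) are λ = 6 with multiplicity 4.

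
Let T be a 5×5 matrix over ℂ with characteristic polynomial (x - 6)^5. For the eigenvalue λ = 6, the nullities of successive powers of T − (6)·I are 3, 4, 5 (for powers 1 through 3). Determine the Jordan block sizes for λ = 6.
Block sizes for λ = 6: [3, 1, 1]

From the dimensions of kernels of powers, the number of Jordan blocks of size at least j is d_j − d_{j−1} where d_j = dim ker(N^j) (with d_0 = 0). Computing the differences gives [3, 1, 1].
The number of blocks of size exactly k is (#blocks of size ≥ k) − (#blocks of size ≥ k + 1), so the partition is: 2 block(s) of size 1, 1 block(s) of size 3.
In nonincreasing order the block sizes are [3, 1, 1].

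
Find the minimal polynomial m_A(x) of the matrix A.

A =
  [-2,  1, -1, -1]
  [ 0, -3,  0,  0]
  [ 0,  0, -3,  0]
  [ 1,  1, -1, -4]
x^2 + 6*x + 9

The characteristic polynomial is χ_A(x) = (x + 3)^4, so the eigenvalues are known. The minimal polynomial is
  m_A(x) = Π_λ (x − λ)^{k_λ}
where k_λ is the size of the *largest* Jordan block for λ (equivalently, the smallest k with (A − λI)^k v = 0 for every generalised eigenvector v of λ).

  λ = -3: largest Jordan block has size 2, contributing (x + 3)^2

So m_A(x) = (x + 3)^2 = x^2 + 6*x + 9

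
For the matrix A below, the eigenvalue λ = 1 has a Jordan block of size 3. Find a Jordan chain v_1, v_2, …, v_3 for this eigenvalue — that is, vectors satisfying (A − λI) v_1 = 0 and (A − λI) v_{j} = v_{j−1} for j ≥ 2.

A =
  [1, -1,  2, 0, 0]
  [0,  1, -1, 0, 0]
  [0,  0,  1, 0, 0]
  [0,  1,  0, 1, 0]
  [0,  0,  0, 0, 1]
A Jordan chain for λ = 1 of length 3:
v_1 = (1, 0, 0, -1, 0)ᵀ
v_2 = (2, -1, 0, 0, 0)ᵀ
v_3 = (0, 0, 1, 0, 0)ᵀ

Let N = A − (1)·I. We want v_3 with N^3 v_3 = 0 but N^2 v_3 ≠ 0; then v_{j-1} := N · v_j for j = 3, …, 2.

Pick v_3 = (0, 0, 1, 0, 0)ᵀ.
Then v_2 = N · v_3 = (2, -1, 0, 0, 0)ᵀ.
Then v_1 = N · v_2 = (1, 0, 0, -1, 0)ᵀ.

Sanity check: (A − (1)·I) v_1 = (0, 0, 0, 0, 0)ᵀ = 0. ✓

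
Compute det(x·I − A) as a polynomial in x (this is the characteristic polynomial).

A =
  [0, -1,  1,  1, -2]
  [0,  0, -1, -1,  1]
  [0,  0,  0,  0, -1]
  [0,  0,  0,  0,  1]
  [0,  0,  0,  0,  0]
x^5

Expanding det(x·I − A) (e.g. by cofactor expansion or by noting that A is similar to its Jordan form J, which has the same characteristic polynomial as A) gives
  χ_A(x) = x^5
which factors as x^5. The eigenvalues (with algebraic multiplicities) are λ = 0 with multiplicity 5.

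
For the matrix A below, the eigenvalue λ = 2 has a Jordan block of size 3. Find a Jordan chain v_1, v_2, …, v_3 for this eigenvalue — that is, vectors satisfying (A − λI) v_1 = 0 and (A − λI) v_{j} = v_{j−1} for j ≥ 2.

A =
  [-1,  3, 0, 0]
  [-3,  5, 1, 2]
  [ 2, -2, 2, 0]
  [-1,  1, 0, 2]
A Jordan chain for λ = 2 of length 3:
v_1 = (3, 3, -2, 1)ᵀ
v_2 = (0, 1, 0, 0)ᵀ
v_3 = (0, 0, 1, 0)ᵀ

Let N = A − (2)·I. We want v_3 with N^3 v_3 = 0 but N^2 v_3 ≠ 0; then v_{j-1} := N · v_j for j = 3, …, 2.

Pick v_3 = (0, 0, 1, 0)ᵀ.
Then v_2 = N · v_3 = (0, 1, 0, 0)ᵀ.
Then v_1 = N · v_2 = (3, 3, -2, 1)ᵀ.

Sanity check: (A − (2)·I) v_1 = (0, 0, 0, 0)ᵀ = 0. ✓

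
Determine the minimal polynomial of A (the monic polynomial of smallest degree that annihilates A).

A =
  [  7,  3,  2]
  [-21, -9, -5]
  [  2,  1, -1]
x^3 + 3*x^2 + 3*x + 1

The characteristic polynomial is χ_A(x) = (x + 1)^3, so the eigenvalues are known. The minimal polynomial is
  m_A(x) = Π_λ (x − λ)^{k_λ}
where k_λ is the size of the *largest* Jordan block for λ (equivalently, the smallest k with (A − λI)^k v = 0 for every generalised eigenvector v of λ).

  λ = -1: largest Jordan block has size 3, contributing (x + 1)^3

So m_A(x) = (x + 1)^3 = x^3 + 3*x^2 + 3*x + 1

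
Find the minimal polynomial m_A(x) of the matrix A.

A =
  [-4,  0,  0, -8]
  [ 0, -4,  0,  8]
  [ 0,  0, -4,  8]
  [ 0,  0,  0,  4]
x^2 - 16

The characteristic polynomial is χ_A(x) = (x - 4)*(x + 4)^3, so the eigenvalues are known. The minimal polynomial is
  m_A(x) = Π_λ (x − λ)^{k_λ}
where k_λ is the size of the *largest* Jordan block for λ (equivalently, the smallest k with (A − λI)^k v = 0 for every generalised eigenvector v of λ).

  λ = -4: largest Jordan block has size 1, contributing (x + 4)
  λ = 4: largest Jordan block has size 1, contributing (x − 4)

So m_A(x) = (x - 4)*(x + 4) = x^2 - 16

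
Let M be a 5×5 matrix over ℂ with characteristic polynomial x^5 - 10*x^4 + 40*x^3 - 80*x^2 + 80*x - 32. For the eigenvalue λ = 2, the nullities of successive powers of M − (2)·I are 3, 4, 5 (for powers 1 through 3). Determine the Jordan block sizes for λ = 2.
Block sizes for λ = 2: [3, 1, 1]

From the dimensions of kernels of powers, the number of Jordan blocks of size at least j is d_j − d_{j−1} where d_j = dim ker(N^j) (with d_0 = 0). Computing the differences gives [3, 1, 1].
The number of blocks of size exactly k is (#blocks of size ≥ k) − (#blocks of size ≥ k + 1), so the partition is: 2 block(s) of size 1, 1 block(s) of size 3.
In nonincreasing order the block sizes are [3, 1, 1].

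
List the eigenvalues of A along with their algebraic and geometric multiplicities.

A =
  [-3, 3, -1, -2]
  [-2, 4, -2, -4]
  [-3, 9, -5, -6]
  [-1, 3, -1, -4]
λ = -2: alg = 4, geom = 3

Step 1 — factor the characteristic polynomial to read off the algebraic multiplicities:
  χ_A(x) = (x + 2)^4

Step 2 — compute geometric multiplicities via the rank-nullity identity g(λ) = n − rank(A − λI):
  rank(A − (-2)·I) = 1, so dim ker(A − (-2)·I) = n − 1 = 3

Summary:
  λ = -2: algebraic multiplicity = 4, geometric multiplicity = 3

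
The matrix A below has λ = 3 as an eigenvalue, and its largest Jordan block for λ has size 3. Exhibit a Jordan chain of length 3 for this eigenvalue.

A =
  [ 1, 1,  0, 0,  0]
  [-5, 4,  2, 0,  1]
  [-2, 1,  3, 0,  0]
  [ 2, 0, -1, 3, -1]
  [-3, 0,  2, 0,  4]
A Jordan chain for λ = 3 of length 3:
v_1 = (-1, -2, -1, 1, -1)ᵀ
v_2 = (-2, -5, -2, 2, -3)ᵀ
v_3 = (1, 0, 0, 0, 0)ᵀ

Let N = A − (3)·I. We want v_3 with N^3 v_3 = 0 but N^2 v_3 ≠ 0; then v_{j-1} := N · v_j for j = 3, …, 2.

Pick v_3 = (1, 0, 0, 0, 0)ᵀ.
Then v_2 = N · v_3 = (-2, -5, -2, 2, -3)ᵀ.
Then v_1 = N · v_2 = (-1, -2, -1, 1, -1)ᵀ.

Sanity check: (A − (3)·I) v_1 = (0, 0, 0, 0, 0)ᵀ = 0. ✓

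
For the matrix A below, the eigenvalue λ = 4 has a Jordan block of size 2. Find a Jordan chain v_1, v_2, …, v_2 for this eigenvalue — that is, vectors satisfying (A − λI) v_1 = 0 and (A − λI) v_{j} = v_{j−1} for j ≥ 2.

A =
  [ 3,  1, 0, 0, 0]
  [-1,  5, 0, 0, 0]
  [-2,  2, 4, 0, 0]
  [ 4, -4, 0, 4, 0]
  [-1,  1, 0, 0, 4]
A Jordan chain for λ = 4 of length 2:
v_1 = (-1, -1, -2, 4, -1)ᵀ
v_2 = (1, 0, 0, 0, 0)ᵀ

Let N = A − (4)·I. We want v_2 with N^2 v_2 = 0 but N^1 v_2 ≠ 0; then v_{j-1} := N · v_j for j = 2, …, 2.

Pick v_2 = (1, 0, 0, 0, 0)ᵀ.
Then v_1 = N · v_2 = (-1, -1, -2, 4, -1)ᵀ.

Sanity check: (A − (4)·I) v_1 = (0, 0, 0, 0, 0)ᵀ = 0. ✓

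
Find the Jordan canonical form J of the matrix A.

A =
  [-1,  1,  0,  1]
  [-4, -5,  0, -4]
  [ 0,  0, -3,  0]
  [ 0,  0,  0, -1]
J_2(-3) ⊕ J_1(-3) ⊕ J_1(-1)

The characteristic polynomial is
  det(x·I − A) = x^4 + 10*x^3 + 36*x^2 + 54*x + 27 = (x + 1)*(x + 3)^3

Eigenvalues and multiplicities (the geometric multiplicity of λ is n − rank(A − λI), which equals the number of Jordan blocks for λ):
  λ = -3: algebraic multiplicity = 3, geometric multiplicity = 2
  λ = -1: algebraic multiplicity = 1, geometric multiplicity = 1

Determining the block sizes for each eigenvalue:
  λ = -3: 2 blocks summing to 3 forces exactly one block of size 2 and the rest size 1 → block sizes [2, 1]
  λ = -1: one block (gm = 1), so the single block has size am = 1 → block sizes [1]

Assembling the blocks gives a Jordan form
J =
  [-3,  1,  0,  0]
  [ 0, -3,  0,  0]
  [ 0,  0, -3,  0]
  [ 0,  0,  0, -1]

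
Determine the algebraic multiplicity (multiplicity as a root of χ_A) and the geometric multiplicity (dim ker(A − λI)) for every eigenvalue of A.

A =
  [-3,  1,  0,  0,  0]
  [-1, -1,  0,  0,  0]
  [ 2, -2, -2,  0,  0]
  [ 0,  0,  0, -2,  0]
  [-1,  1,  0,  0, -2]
λ = -2: alg = 5, geom = 4

Step 1 — factor the characteristic polynomial to read off the algebraic multiplicities:
  χ_A(x) = (x + 2)^5

Step 2 — compute geometric multiplicities via the rank-nullity identity g(λ) = n − rank(A − λI):
  rank(A − (-2)·I) = 1, so dim ker(A − (-2)·I) = n − 1 = 4

Summary:
  λ = -2: algebraic multiplicity = 5, geometric multiplicity = 4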